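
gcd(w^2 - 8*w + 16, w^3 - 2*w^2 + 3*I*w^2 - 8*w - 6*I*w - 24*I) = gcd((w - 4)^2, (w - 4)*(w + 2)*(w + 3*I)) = w - 4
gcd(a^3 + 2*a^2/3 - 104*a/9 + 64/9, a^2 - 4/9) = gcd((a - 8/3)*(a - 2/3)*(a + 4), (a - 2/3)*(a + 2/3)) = a - 2/3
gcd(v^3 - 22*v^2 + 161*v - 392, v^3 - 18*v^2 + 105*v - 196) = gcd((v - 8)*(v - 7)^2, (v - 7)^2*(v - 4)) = v^2 - 14*v + 49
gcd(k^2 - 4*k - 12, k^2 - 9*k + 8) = 1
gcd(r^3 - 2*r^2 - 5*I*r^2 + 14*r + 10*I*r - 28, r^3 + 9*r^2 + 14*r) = 1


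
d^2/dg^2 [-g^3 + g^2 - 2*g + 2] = 2 - 6*g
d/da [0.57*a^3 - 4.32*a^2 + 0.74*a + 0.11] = 1.71*a^2 - 8.64*a + 0.74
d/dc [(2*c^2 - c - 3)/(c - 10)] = (2*c^2 - 40*c + 13)/(c^2 - 20*c + 100)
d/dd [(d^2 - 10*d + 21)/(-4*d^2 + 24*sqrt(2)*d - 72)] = ((5 - d)*(d^2 - 6*sqrt(2)*d + 18) + (d - 3*sqrt(2))*(d^2 - 10*d + 21))/(2*(d^2 - 6*sqrt(2)*d + 18)^2)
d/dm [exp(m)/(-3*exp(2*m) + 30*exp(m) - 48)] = (exp(2*m) - 16)*exp(m)/(3*(exp(4*m) - 20*exp(3*m) + 132*exp(2*m) - 320*exp(m) + 256))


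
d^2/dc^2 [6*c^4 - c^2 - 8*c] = 72*c^2 - 2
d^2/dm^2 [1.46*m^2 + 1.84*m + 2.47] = 2.92000000000000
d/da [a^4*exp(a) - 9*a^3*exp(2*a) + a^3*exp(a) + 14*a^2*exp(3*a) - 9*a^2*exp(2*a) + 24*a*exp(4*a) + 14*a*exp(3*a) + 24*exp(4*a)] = (a^4 - 18*a^3*exp(a) + 5*a^3 + 42*a^2*exp(2*a) - 45*a^2*exp(a) + 3*a^2 + 96*a*exp(3*a) + 70*a*exp(2*a) - 18*a*exp(a) + 120*exp(3*a) + 14*exp(2*a))*exp(a)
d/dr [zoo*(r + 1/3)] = zoo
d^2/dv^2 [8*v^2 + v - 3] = 16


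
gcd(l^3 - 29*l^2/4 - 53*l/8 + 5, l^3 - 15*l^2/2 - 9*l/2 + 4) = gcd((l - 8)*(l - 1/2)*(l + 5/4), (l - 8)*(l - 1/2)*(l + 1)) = l^2 - 17*l/2 + 4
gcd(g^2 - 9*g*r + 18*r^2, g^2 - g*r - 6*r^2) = -g + 3*r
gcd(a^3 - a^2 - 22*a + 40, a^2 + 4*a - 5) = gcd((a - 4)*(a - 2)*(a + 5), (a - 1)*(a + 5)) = a + 5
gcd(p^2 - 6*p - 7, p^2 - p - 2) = p + 1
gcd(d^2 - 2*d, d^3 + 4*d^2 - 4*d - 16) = d - 2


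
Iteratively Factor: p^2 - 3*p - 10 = (p + 2)*(p - 5)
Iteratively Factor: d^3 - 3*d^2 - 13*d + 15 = (d - 1)*(d^2 - 2*d - 15) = (d - 5)*(d - 1)*(d + 3)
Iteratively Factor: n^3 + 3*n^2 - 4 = (n - 1)*(n^2 + 4*n + 4) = (n - 1)*(n + 2)*(n + 2)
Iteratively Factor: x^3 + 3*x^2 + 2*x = (x)*(x^2 + 3*x + 2) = x*(x + 1)*(x + 2)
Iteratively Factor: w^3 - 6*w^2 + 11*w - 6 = (w - 3)*(w^2 - 3*w + 2) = (w - 3)*(w - 1)*(w - 2)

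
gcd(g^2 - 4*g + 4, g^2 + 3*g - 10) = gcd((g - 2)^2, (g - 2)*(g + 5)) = g - 2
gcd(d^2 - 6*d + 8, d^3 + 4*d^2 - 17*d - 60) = d - 4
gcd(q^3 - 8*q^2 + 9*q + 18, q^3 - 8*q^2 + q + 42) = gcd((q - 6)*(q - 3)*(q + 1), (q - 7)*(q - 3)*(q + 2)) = q - 3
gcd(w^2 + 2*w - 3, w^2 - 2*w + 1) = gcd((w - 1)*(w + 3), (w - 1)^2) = w - 1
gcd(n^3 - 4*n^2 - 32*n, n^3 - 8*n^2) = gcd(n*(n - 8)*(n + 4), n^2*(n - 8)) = n^2 - 8*n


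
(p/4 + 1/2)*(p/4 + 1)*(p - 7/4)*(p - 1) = p^4/16 + 13*p^3/64 - 27*p^2/64 - 23*p/32 + 7/8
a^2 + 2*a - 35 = (a - 5)*(a + 7)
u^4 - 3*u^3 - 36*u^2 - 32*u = u*(u - 8)*(u + 1)*(u + 4)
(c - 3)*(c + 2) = c^2 - c - 6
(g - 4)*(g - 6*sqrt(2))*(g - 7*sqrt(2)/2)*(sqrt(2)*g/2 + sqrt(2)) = sqrt(2)*g^4/2 - 19*g^3/2 - sqrt(2)*g^3 + 19*g^2 + 17*sqrt(2)*g^2 - 42*sqrt(2)*g + 76*g - 168*sqrt(2)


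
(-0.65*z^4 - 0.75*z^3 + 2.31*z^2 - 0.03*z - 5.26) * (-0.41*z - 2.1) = 0.2665*z^5 + 1.6725*z^4 + 0.6279*z^3 - 4.8387*z^2 + 2.2196*z + 11.046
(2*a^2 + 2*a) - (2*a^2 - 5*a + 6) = 7*a - 6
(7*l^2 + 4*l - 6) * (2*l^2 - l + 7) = 14*l^4 + l^3 + 33*l^2 + 34*l - 42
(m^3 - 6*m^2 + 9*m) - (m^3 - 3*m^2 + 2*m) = -3*m^2 + 7*m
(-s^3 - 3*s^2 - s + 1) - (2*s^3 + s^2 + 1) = -3*s^3 - 4*s^2 - s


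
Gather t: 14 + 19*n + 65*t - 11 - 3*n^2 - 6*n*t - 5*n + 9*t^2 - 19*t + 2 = -3*n^2 + 14*n + 9*t^2 + t*(46 - 6*n) + 5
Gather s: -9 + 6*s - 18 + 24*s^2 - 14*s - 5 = 24*s^2 - 8*s - 32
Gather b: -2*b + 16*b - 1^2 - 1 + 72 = 14*b + 70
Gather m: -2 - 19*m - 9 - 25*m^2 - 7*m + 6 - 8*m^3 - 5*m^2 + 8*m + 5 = -8*m^3 - 30*m^2 - 18*m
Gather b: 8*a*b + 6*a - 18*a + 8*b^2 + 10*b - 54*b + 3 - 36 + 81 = -12*a + 8*b^2 + b*(8*a - 44) + 48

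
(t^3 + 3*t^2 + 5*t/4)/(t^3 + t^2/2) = (t + 5/2)/t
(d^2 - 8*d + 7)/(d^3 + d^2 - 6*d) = (d^2 - 8*d + 7)/(d*(d^2 + d - 6))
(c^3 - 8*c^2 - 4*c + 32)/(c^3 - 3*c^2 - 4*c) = (-c^3 + 8*c^2 + 4*c - 32)/(c*(-c^2 + 3*c + 4))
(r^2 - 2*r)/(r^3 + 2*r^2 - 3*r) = (r - 2)/(r^2 + 2*r - 3)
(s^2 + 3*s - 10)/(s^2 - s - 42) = (-s^2 - 3*s + 10)/(-s^2 + s + 42)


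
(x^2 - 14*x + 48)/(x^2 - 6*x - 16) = (x - 6)/(x + 2)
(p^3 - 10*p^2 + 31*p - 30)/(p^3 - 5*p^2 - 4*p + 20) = (p - 3)/(p + 2)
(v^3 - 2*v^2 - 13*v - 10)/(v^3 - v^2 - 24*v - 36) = (v^2 - 4*v - 5)/(v^2 - 3*v - 18)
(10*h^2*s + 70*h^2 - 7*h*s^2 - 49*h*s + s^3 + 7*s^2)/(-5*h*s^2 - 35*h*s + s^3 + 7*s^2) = (-2*h + s)/s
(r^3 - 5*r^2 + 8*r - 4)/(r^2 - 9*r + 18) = (r^3 - 5*r^2 + 8*r - 4)/(r^2 - 9*r + 18)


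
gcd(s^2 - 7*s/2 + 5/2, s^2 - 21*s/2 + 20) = s - 5/2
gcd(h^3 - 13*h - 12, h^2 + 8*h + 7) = h + 1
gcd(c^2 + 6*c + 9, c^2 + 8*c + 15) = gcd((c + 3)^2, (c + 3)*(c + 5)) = c + 3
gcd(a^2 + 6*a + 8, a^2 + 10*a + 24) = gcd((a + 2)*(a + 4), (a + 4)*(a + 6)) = a + 4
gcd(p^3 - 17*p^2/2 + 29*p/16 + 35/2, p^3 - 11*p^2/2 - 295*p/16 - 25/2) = p^2 - 27*p/4 - 10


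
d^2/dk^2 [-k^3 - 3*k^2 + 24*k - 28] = -6*k - 6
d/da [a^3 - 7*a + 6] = 3*a^2 - 7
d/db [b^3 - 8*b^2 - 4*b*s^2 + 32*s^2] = 3*b^2 - 16*b - 4*s^2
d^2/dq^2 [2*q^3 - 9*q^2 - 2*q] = 12*q - 18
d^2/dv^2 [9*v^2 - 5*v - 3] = 18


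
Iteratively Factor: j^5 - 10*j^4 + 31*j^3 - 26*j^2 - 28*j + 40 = (j - 5)*(j^4 - 5*j^3 + 6*j^2 + 4*j - 8) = (j - 5)*(j - 2)*(j^3 - 3*j^2 + 4) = (j - 5)*(j - 2)*(j + 1)*(j^2 - 4*j + 4) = (j - 5)*(j - 2)^2*(j + 1)*(j - 2)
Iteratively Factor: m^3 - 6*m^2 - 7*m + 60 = (m - 5)*(m^2 - m - 12) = (m - 5)*(m + 3)*(m - 4)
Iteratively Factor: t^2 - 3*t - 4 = (t + 1)*(t - 4)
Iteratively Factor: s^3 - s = (s + 1)*(s^2 - s) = (s - 1)*(s + 1)*(s)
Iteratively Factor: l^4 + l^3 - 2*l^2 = (l + 2)*(l^3 - l^2) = l*(l + 2)*(l^2 - l) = l*(l - 1)*(l + 2)*(l)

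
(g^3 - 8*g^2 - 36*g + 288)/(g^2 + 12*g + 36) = (g^2 - 14*g + 48)/(g + 6)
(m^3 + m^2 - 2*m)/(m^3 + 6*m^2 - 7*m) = (m + 2)/(m + 7)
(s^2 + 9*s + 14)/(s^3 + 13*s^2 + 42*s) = (s + 2)/(s*(s + 6))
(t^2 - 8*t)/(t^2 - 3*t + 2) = t*(t - 8)/(t^2 - 3*t + 2)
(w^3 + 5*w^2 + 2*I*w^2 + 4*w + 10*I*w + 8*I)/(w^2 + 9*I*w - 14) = (w^2 + 5*w + 4)/(w + 7*I)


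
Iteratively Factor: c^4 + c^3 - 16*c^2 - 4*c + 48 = (c - 2)*(c^3 + 3*c^2 - 10*c - 24) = (c - 3)*(c - 2)*(c^2 + 6*c + 8) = (c - 3)*(c - 2)*(c + 2)*(c + 4)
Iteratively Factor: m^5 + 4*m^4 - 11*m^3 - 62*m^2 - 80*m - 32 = (m + 1)*(m^4 + 3*m^3 - 14*m^2 - 48*m - 32) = (m + 1)^2*(m^3 + 2*m^2 - 16*m - 32) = (m + 1)^2*(m + 4)*(m^2 - 2*m - 8) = (m + 1)^2*(m + 2)*(m + 4)*(m - 4)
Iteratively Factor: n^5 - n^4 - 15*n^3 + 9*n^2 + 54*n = (n + 3)*(n^4 - 4*n^3 - 3*n^2 + 18*n) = (n + 2)*(n + 3)*(n^3 - 6*n^2 + 9*n) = (n - 3)*(n + 2)*(n + 3)*(n^2 - 3*n) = (n - 3)^2*(n + 2)*(n + 3)*(n)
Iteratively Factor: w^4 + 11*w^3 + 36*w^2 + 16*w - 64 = (w + 4)*(w^3 + 7*w^2 + 8*w - 16) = (w + 4)^2*(w^2 + 3*w - 4) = (w + 4)^3*(w - 1)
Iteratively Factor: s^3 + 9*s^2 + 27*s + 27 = (s + 3)*(s^2 + 6*s + 9) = (s + 3)^2*(s + 3)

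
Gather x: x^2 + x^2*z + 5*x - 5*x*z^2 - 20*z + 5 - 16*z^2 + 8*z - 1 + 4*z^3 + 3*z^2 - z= x^2*(z + 1) + x*(5 - 5*z^2) + 4*z^3 - 13*z^2 - 13*z + 4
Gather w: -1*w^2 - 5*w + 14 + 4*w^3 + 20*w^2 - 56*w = 4*w^3 + 19*w^2 - 61*w + 14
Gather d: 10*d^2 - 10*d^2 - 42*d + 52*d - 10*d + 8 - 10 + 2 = 0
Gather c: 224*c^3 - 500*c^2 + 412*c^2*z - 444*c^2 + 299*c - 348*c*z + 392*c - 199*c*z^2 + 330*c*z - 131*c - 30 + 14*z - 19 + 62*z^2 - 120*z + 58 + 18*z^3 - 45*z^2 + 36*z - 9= 224*c^3 + c^2*(412*z - 944) + c*(-199*z^2 - 18*z + 560) + 18*z^3 + 17*z^2 - 70*z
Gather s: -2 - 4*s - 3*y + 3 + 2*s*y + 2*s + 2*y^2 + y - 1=s*(2*y - 2) + 2*y^2 - 2*y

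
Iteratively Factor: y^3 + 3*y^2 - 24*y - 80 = (y + 4)*(y^2 - y - 20) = (y - 5)*(y + 4)*(y + 4)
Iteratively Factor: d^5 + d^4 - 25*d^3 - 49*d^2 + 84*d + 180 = (d - 2)*(d^4 + 3*d^3 - 19*d^2 - 87*d - 90) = (d - 2)*(d + 2)*(d^3 + d^2 - 21*d - 45) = (d - 2)*(d + 2)*(d + 3)*(d^2 - 2*d - 15) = (d - 5)*(d - 2)*(d + 2)*(d + 3)*(d + 3)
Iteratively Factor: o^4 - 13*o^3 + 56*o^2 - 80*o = (o - 4)*(o^3 - 9*o^2 + 20*o) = (o - 4)^2*(o^2 - 5*o) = o*(o - 4)^2*(o - 5)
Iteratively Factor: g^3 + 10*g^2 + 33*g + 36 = (g + 3)*(g^2 + 7*g + 12) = (g + 3)^2*(g + 4)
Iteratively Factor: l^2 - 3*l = (l - 3)*(l)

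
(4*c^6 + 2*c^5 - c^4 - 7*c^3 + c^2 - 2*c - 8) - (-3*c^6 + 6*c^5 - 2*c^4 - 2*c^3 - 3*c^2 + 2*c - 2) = 7*c^6 - 4*c^5 + c^4 - 5*c^3 + 4*c^2 - 4*c - 6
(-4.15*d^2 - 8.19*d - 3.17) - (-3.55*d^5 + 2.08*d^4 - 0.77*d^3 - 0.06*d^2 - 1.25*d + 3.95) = 3.55*d^5 - 2.08*d^4 + 0.77*d^3 - 4.09*d^2 - 6.94*d - 7.12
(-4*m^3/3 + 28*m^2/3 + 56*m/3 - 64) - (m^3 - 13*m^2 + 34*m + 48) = -7*m^3/3 + 67*m^2/3 - 46*m/3 - 112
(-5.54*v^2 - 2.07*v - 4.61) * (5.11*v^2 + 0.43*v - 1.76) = -28.3094*v^4 - 12.9599*v^3 - 14.6968*v^2 + 1.6609*v + 8.1136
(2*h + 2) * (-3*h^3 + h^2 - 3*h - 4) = -6*h^4 - 4*h^3 - 4*h^2 - 14*h - 8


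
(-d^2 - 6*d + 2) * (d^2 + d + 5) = -d^4 - 7*d^3 - 9*d^2 - 28*d + 10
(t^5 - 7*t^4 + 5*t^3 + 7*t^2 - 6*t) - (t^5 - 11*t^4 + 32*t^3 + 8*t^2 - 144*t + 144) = 4*t^4 - 27*t^3 - t^2 + 138*t - 144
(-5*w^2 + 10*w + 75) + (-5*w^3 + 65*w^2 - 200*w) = -5*w^3 + 60*w^2 - 190*w + 75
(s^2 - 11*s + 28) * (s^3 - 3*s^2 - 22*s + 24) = s^5 - 14*s^4 + 39*s^3 + 182*s^2 - 880*s + 672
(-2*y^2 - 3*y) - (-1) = -2*y^2 - 3*y + 1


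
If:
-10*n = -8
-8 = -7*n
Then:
No Solution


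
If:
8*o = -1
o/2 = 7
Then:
No Solution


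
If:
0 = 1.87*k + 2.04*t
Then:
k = -1.09090909090909*t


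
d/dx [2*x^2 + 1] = 4*x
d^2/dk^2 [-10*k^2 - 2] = -20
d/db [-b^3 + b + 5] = 1 - 3*b^2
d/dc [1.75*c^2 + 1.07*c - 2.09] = 3.5*c + 1.07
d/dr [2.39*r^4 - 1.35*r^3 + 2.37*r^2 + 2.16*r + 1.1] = 9.56*r^3 - 4.05*r^2 + 4.74*r + 2.16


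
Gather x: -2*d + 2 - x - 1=-2*d - x + 1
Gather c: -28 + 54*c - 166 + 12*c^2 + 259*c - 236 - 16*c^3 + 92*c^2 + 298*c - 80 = -16*c^3 + 104*c^2 + 611*c - 510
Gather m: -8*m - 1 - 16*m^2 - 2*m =-16*m^2 - 10*m - 1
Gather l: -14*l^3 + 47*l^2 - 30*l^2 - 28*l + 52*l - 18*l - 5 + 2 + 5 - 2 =-14*l^3 + 17*l^2 + 6*l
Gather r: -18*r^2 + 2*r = -18*r^2 + 2*r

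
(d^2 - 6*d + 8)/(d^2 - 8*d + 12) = (d - 4)/(d - 6)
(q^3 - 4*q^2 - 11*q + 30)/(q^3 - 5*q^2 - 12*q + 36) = (q - 5)/(q - 6)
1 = 1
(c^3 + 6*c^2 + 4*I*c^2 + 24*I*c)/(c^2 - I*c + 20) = c*(c + 6)/(c - 5*I)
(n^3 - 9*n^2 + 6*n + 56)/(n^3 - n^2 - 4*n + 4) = (n^2 - 11*n + 28)/(n^2 - 3*n + 2)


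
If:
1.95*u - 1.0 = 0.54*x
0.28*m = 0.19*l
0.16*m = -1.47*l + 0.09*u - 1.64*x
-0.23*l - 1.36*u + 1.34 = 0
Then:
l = -4.57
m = -3.10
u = 1.76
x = 4.50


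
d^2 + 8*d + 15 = (d + 3)*(d + 5)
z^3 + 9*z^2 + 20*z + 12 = (z + 1)*(z + 2)*(z + 6)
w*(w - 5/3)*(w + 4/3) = w^3 - w^2/3 - 20*w/9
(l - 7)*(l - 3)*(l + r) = l^3 + l^2*r - 10*l^2 - 10*l*r + 21*l + 21*r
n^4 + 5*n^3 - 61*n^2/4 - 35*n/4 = n*(n - 5/2)*(n + 1/2)*(n + 7)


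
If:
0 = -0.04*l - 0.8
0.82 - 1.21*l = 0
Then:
No Solution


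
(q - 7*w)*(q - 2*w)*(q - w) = q^3 - 10*q^2*w + 23*q*w^2 - 14*w^3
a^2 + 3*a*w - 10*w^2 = (a - 2*w)*(a + 5*w)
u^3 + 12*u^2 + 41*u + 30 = (u + 1)*(u + 5)*(u + 6)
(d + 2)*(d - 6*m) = d^2 - 6*d*m + 2*d - 12*m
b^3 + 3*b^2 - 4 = (b - 1)*(b + 2)^2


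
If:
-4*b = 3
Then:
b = -3/4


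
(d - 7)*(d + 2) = d^2 - 5*d - 14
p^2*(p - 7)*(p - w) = p^4 - p^3*w - 7*p^3 + 7*p^2*w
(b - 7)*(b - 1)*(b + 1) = b^3 - 7*b^2 - b + 7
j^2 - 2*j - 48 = (j - 8)*(j + 6)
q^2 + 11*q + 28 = (q + 4)*(q + 7)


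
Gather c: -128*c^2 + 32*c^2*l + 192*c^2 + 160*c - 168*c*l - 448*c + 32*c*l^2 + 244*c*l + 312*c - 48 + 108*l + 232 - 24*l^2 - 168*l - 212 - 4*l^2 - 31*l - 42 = c^2*(32*l + 64) + c*(32*l^2 + 76*l + 24) - 28*l^2 - 91*l - 70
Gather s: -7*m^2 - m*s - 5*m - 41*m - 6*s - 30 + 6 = -7*m^2 - 46*m + s*(-m - 6) - 24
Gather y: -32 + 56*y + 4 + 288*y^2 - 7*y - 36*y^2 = 252*y^2 + 49*y - 28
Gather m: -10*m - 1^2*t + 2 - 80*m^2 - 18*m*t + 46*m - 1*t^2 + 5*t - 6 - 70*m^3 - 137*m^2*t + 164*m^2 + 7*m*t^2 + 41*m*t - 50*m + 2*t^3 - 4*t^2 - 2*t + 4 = -70*m^3 + m^2*(84 - 137*t) + m*(7*t^2 + 23*t - 14) + 2*t^3 - 5*t^2 + 2*t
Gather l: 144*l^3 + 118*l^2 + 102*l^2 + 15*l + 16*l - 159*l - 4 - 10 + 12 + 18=144*l^3 + 220*l^2 - 128*l + 16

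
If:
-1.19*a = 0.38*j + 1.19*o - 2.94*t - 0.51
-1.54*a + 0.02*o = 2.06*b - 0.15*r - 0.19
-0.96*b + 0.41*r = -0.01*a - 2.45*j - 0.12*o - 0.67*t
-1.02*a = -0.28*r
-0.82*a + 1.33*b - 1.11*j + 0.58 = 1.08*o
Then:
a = 11.8654577715398*t - 1.17980309104443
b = 0.674022361157776 - 5.78462987150302*t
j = 0.923826594876734 - 9.51055580792248*t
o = 1.31337106915102 - 6.35788532867378*t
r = 43.2241675963235*t - 4.29785411737612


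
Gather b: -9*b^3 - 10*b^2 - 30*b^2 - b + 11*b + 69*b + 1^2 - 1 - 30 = -9*b^3 - 40*b^2 + 79*b - 30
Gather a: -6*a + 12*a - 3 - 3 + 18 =6*a + 12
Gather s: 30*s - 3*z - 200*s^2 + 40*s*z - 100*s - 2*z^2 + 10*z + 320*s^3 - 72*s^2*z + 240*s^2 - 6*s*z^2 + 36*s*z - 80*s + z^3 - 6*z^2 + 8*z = 320*s^3 + s^2*(40 - 72*z) + s*(-6*z^2 + 76*z - 150) + z^3 - 8*z^2 + 15*z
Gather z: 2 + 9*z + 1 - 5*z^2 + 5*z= -5*z^2 + 14*z + 3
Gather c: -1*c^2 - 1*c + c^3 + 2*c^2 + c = c^3 + c^2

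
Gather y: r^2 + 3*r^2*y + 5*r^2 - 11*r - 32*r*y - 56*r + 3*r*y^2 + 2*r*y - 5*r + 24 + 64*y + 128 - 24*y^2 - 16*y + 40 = 6*r^2 - 72*r + y^2*(3*r - 24) + y*(3*r^2 - 30*r + 48) + 192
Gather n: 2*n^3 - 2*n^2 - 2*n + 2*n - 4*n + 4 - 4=2*n^3 - 2*n^2 - 4*n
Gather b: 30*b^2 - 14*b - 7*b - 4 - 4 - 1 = 30*b^2 - 21*b - 9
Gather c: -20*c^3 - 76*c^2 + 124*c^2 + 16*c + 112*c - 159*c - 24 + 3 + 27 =-20*c^3 + 48*c^2 - 31*c + 6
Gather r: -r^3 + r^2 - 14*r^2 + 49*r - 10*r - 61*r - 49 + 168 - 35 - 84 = -r^3 - 13*r^2 - 22*r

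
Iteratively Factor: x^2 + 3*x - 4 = (x - 1)*(x + 4)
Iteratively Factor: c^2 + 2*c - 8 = (c - 2)*(c + 4)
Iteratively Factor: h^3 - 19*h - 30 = (h - 5)*(h^2 + 5*h + 6) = (h - 5)*(h + 2)*(h + 3)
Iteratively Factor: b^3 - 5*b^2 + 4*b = (b)*(b^2 - 5*b + 4) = b*(b - 4)*(b - 1)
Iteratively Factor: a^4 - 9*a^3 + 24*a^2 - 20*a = (a)*(a^3 - 9*a^2 + 24*a - 20) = a*(a - 2)*(a^2 - 7*a + 10) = a*(a - 2)^2*(a - 5)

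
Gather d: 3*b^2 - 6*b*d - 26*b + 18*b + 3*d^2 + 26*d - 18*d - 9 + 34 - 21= 3*b^2 - 8*b + 3*d^2 + d*(8 - 6*b) + 4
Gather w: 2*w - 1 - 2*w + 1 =0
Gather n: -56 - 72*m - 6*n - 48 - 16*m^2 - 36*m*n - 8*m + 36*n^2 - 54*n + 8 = -16*m^2 - 80*m + 36*n^2 + n*(-36*m - 60) - 96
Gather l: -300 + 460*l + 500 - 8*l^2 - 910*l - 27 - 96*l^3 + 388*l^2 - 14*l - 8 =-96*l^3 + 380*l^2 - 464*l + 165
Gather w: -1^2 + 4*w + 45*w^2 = 45*w^2 + 4*w - 1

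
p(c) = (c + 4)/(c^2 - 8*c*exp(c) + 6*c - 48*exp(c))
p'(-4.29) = -0.15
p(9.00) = 0.00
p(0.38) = -0.06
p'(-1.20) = 0.04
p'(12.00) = 0.00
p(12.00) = 0.00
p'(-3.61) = -0.10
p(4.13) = -0.00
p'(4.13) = 0.00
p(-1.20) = -0.16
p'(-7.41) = -0.18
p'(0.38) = 0.05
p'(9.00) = 0.00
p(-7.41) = -0.33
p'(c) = (c + 4)*(8*c*exp(c) - 2*c + 56*exp(c) - 6)/(c^2 - 8*c*exp(c) + 6*c - 48*exp(c))^2 + 1/(c^2 - 8*c*exp(c) + 6*c - 48*exp(c)) = (c^2 - 8*c*exp(c) + 6*c + 2*(c + 4)*(4*c*exp(c) - c + 28*exp(c) - 3) - 48*exp(c))/(c^2 - 8*c*exp(c) + 6*c - 48*exp(c))^2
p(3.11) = -0.00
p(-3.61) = -0.04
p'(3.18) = 0.00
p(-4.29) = 0.04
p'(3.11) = 0.00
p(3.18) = -0.00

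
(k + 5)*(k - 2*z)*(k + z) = k^3 - k^2*z + 5*k^2 - 2*k*z^2 - 5*k*z - 10*z^2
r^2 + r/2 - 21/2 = (r - 3)*(r + 7/2)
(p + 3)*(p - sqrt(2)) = p^2 - sqrt(2)*p + 3*p - 3*sqrt(2)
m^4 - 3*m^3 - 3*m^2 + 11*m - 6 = (m - 3)*(m - 1)^2*(m + 2)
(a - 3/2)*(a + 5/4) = a^2 - a/4 - 15/8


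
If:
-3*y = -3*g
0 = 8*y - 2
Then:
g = 1/4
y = 1/4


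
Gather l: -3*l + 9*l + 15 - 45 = 6*l - 30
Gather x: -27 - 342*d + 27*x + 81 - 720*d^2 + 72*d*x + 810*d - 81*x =-720*d^2 + 468*d + x*(72*d - 54) + 54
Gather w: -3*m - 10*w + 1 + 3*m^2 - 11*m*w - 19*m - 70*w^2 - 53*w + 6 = 3*m^2 - 22*m - 70*w^2 + w*(-11*m - 63) + 7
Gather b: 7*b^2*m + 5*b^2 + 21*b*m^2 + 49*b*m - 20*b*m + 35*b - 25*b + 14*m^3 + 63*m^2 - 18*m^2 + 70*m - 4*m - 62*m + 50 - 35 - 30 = b^2*(7*m + 5) + b*(21*m^2 + 29*m + 10) + 14*m^3 + 45*m^2 + 4*m - 15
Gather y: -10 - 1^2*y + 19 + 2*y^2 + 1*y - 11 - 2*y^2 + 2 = 0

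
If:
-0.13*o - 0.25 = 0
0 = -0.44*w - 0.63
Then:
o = -1.92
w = -1.43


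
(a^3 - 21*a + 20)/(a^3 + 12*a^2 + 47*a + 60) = (a^2 - 5*a + 4)/(a^2 + 7*a + 12)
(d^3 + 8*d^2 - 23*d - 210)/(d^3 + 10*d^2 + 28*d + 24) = (d^2 + 2*d - 35)/(d^2 + 4*d + 4)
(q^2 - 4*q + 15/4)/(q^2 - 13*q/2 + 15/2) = (q - 5/2)/(q - 5)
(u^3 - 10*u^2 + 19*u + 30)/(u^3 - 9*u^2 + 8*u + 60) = (u + 1)/(u + 2)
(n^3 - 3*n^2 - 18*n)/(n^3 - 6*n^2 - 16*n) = (-n^2 + 3*n + 18)/(-n^2 + 6*n + 16)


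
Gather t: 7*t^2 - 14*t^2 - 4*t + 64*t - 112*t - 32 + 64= -7*t^2 - 52*t + 32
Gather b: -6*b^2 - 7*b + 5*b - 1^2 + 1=-6*b^2 - 2*b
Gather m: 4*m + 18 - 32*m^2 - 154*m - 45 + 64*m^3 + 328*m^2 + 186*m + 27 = 64*m^3 + 296*m^2 + 36*m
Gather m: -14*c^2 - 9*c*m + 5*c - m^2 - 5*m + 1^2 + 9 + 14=-14*c^2 + 5*c - m^2 + m*(-9*c - 5) + 24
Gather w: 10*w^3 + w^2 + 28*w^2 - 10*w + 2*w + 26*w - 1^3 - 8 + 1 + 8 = 10*w^3 + 29*w^2 + 18*w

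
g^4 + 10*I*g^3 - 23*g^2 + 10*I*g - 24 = (g - I)*(g + I)*(g + 4*I)*(g + 6*I)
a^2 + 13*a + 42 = (a + 6)*(a + 7)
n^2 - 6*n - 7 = (n - 7)*(n + 1)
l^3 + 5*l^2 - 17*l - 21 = (l - 3)*(l + 1)*(l + 7)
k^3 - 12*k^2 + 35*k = k*(k - 7)*(k - 5)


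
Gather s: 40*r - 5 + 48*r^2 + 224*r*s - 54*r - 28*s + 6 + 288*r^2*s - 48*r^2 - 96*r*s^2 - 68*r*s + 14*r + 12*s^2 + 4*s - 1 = s^2*(12 - 96*r) + s*(288*r^2 + 156*r - 24)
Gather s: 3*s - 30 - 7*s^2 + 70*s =-7*s^2 + 73*s - 30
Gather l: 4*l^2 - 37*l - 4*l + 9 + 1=4*l^2 - 41*l + 10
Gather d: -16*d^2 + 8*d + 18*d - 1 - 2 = -16*d^2 + 26*d - 3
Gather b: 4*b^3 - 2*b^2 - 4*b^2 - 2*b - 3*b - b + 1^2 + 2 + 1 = 4*b^3 - 6*b^2 - 6*b + 4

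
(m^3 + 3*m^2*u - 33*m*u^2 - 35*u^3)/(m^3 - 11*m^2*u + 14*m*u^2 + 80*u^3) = (-m^2 - 8*m*u - 7*u^2)/(-m^2 + 6*m*u + 16*u^2)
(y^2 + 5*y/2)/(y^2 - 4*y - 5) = y*(2*y + 5)/(2*(y^2 - 4*y - 5))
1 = 1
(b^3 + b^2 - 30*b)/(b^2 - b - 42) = b*(b - 5)/(b - 7)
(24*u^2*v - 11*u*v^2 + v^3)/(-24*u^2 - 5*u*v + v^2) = v*(-3*u + v)/(3*u + v)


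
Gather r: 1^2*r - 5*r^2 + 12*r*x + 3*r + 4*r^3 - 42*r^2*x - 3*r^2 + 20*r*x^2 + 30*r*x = 4*r^3 + r^2*(-42*x - 8) + r*(20*x^2 + 42*x + 4)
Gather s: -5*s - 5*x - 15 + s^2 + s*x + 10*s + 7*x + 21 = s^2 + s*(x + 5) + 2*x + 6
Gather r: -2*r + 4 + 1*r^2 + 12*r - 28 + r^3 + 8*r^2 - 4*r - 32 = r^3 + 9*r^2 + 6*r - 56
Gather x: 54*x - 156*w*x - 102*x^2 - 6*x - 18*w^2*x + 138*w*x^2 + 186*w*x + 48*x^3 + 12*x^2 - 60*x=48*x^3 + x^2*(138*w - 90) + x*(-18*w^2 + 30*w - 12)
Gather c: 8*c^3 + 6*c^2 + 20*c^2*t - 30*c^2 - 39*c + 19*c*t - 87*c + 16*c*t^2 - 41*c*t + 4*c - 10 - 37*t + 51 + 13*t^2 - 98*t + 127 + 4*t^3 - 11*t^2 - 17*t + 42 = 8*c^3 + c^2*(20*t - 24) + c*(16*t^2 - 22*t - 122) + 4*t^3 + 2*t^2 - 152*t + 210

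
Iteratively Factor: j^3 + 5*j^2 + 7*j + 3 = (j + 1)*(j^2 + 4*j + 3) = (j + 1)^2*(j + 3)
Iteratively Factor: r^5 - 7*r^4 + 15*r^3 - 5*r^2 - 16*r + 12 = (r - 2)*(r^4 - 5*r^3 + 5*r^2 + 5*r - 6) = (r - 2)*(r + 1)*(r^3 - 6*r^2 + 11*r - 6) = (r - 3)*(r - 2)*(r + 1)*(r^2 - 3*r + 2) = (r - 3)*(r - 2)*(r - 1)*(r + 1)*(r - 2)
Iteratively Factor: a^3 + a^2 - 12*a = (a + 4)*(a^2 - 3*a) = (a - 3)*(a + 4)*(a)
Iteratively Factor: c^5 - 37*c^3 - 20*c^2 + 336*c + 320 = (c - 4)*(c^4 + 4*c^3 - 21*c^2 - 104*c - 80) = (c - 5)*(c - 4)*(c^3 + 9*c^2 + 24*c + 16) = (c - 5)*(c - 4)*(c + 4)*(c^2 + 5*c + 4) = (c - 5)*(c - 4)*(c + 4)^2*(c + 1)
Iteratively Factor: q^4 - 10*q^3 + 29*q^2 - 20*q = (q - 1)*(q^3 - 9*q^2 + 20*q) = (q - 5)*(q - 1)*(q^2 - 4*q) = (q - 5)*(q - 4)*(q - 1)*(q)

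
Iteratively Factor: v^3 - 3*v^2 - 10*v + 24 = (v + 3)*(v^2 - 6*v + 8) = (v - 4)*(v + 3)*(v - 2)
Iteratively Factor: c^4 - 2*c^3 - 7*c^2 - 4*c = (c)*(c^3 - 2*c^2 - 7*c - 4) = c*(c + 1)*(c^2 - 3*c - 4) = c*(c - 4)*(c + 1)*(c + 1)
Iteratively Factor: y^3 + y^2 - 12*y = (y - 3)*(y^2 + 4*y) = (y - 3)*(y + 4)*(y)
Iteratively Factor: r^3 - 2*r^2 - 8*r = (r - 4)*(r^2 + 2*r) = (r - 4)*(r + 2)*(r)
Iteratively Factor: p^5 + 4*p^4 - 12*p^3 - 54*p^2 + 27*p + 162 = (p + 3)*(p^4 + p^3 - 15*p^2 - 9*p + 54) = (p + 3)^2*(p^3 - 2*p^2 - 9*p + 18) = (p - 3)*(p + 3)^2*(p^2 + p - 6) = (p - 3)*(p + 3)^3*(p - 2)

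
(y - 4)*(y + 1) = y^2 - 3*y - 4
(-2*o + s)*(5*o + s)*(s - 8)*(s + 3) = -10*o^2*s^2 + 50*o^2*s + 240*o^2 + 3*o*s^3 - 15*o*s^2 - 72*o*s + s^4 - 5*s^3 - 24*s^2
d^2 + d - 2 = (d - 1)*(d + 2)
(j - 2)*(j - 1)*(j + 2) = j^3 - j^2 - 4*j + 4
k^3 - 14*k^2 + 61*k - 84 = (k - 7)*(k - 4)*(k - 3)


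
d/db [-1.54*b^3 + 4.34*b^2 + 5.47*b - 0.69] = -4.62*b^2 + 8.68*b + 5.47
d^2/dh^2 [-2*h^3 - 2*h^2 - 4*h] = -12*h - 4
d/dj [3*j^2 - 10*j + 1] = 6*j - 10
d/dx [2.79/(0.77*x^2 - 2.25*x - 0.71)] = (6.2775 - 4.2966*x)/(-0.77*x^2 + 2.25*x + 0.71)^2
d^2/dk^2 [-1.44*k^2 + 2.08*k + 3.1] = -2.88000000000000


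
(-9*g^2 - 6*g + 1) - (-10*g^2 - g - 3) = g^2 - 5*g + 4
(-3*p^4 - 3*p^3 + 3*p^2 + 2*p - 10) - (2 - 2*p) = -3*p^4 - 3*p^3 + 3*p^2 + 4*p - 12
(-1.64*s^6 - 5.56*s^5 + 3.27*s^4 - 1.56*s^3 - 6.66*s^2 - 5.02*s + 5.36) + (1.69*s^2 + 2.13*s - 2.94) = -1.64*s^6 - 5.56*s^5 + 3.27*s^4 - 1.56*s^3 - 4.97*s^2 - 2.89*s + 2.42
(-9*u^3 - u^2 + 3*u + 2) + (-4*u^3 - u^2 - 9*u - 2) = -13*u^3 - 2*u^2 - 6*u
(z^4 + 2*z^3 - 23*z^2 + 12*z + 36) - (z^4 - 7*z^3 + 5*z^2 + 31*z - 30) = 9*z^3 - 28*z^2 - 19*z + 66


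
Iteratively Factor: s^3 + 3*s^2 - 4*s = (s + 4)*(s^2 - s) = s*(s + 4)*(s - 1)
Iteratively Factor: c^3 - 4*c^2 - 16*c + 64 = (c + 4)*(c^2 - 8*c + 16) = (c - 4)*(c + 4)*(c - 4)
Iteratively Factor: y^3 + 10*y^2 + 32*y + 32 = (y + 4)*(y^2 + 6*y + 8) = (y + 4)^2*(y + 2)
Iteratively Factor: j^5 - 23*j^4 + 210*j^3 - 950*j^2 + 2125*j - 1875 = (j - 3)*(j^4 - 20*j^3 + 150*j^2 - 500*j + 625) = (j - 5)*(j - 3)*(j^3 - 15*j^2 + 75*j - 125) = (j - 5)^2*(j - 3)*(j^2 - 10*j + 25) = (j - 5)^3*(j - 3)*(j - 5)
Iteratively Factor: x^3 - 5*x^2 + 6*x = (x - 2)*(x^2 - 3*x) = x*(x - 2)*(x - 3)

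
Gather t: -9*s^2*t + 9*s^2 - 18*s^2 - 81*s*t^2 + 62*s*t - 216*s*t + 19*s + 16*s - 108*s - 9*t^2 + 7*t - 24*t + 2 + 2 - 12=-9*s^2 - 73*s + t^2*(-81*s - 9) + t*(-9*s^2 - 154*s - 17) - 8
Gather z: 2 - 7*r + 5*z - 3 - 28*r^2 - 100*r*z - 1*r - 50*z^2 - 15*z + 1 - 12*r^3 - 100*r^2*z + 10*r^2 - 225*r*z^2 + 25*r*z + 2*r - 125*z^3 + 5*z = -12*r^3 - 18*r^2 - 6*r - 125*z^3 + z^2*(-225*r - 50) + z*(-100*r^2 - 75*r - 5)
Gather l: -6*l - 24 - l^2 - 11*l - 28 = -l^2 - 17*l - 52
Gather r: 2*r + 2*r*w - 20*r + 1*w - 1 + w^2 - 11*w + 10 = r*(2*w - 18) + w^2 - 10*w + 9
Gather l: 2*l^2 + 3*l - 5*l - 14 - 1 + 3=2*l^2 - 2*l - 12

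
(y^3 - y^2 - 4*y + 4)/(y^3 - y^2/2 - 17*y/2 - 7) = 2*(y^2 - 3*y + 2)/(2*y^2 - 5*y - 7)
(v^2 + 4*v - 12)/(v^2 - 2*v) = (v + 6)/v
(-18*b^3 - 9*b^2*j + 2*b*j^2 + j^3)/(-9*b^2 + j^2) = 2*b + j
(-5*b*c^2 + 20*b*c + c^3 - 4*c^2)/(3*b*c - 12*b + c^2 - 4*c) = c*(-5*b + c)/(3*b + c)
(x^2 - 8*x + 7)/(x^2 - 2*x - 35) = (x - 1)/(x + 5)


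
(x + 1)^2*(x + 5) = x^3 + 7*x^2 + 11*x + 5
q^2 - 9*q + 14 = (q - 7)*(q - 2)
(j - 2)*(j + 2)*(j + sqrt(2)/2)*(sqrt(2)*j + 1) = sqrt(2)*j^4 + 2*j^3 - 7*sqrt(2)*j^2/2 - 8*j - 2*sqrt(2)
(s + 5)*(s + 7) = s^2 + 12*s + 35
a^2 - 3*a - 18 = (a - 6)*(a + 3)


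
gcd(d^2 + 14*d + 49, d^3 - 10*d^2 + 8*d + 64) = 1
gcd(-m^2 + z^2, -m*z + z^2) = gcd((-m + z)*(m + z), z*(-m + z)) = -m + z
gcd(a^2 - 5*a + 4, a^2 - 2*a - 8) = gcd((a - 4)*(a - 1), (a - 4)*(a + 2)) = a - 4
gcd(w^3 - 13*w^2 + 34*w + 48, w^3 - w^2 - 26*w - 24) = w^2 - 5*w - 6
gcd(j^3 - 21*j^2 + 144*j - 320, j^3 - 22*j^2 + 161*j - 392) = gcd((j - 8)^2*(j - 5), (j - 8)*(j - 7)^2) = j - 8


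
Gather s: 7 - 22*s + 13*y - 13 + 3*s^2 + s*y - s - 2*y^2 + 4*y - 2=3*s^2 + s*(y - 23) - 2*y^2 + 17*y - 8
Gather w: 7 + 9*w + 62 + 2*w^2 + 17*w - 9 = 2*w^2 + 26*w + 60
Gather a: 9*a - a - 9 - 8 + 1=8*a - 16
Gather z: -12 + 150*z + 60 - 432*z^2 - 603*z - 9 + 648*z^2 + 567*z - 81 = 216*z^2 + 114*z - 42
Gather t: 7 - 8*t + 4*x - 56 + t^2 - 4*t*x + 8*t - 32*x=t^2 - 4*t*x - 28*x - 49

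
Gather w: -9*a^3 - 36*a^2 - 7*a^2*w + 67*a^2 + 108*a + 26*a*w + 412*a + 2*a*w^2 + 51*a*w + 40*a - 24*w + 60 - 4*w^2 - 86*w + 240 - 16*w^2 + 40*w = -9*a^3 + 31*a^2 + 560*a + w^2*(2*a - 20) + w*(-7*a^2 + 77*a - 70) + 300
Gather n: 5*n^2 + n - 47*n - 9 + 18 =5*n^2 - 46*n + 9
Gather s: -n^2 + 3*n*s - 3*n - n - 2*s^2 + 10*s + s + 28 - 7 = -n^2 - 4*n - 2*s^2 + s*(3*n + 11) + 21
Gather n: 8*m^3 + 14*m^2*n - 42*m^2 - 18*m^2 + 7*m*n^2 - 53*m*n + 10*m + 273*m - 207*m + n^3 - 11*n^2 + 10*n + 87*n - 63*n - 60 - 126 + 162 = 8*m^3 - 60*m^2 + 76*m + n^3 + n^2*(7*m - 11) + n*(14*m^2 - 53*m + 34) - 24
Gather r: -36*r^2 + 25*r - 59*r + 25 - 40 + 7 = -36*r^2 - 34*r - 8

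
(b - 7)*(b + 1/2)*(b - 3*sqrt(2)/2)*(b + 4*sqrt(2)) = b^4 - 13*b^3/2 + 5*sqrt(2)*b^3/2 - 65*sqrt(2)*b^2/4 - 31*b^2/2 - 35*sqrt(2)*b/4 + 78*b + 42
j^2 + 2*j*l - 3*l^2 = (j - l)*(j + 3*l)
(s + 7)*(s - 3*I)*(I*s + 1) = I*s^3 + 4*s^2 + 7*I*s^2 + 28*s - 3*I*s - 21*I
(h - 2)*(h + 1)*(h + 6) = h^3 + 5*h^2 - 8*h - 12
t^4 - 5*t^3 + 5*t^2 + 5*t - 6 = (t - 3)*(t - 2)*(t - 1)*(t + 1)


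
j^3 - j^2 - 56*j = j*(j - 8)*(j + 7)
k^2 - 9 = (k - 3)*(k + 3)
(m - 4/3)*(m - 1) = m^2 - 7*m/3 + 4/3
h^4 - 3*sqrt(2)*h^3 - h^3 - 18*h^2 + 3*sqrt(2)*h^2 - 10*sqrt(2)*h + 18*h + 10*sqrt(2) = (h - 1)*(h - 5*sqrt(2))*(h + sqrt(2))^2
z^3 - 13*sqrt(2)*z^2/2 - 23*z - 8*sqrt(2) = (z - 8*sqrt(2))*(z + sqrt(2)/2)*(z + sqrt(2))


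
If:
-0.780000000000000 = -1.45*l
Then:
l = 0.54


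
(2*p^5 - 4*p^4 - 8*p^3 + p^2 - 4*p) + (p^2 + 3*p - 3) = 2*p^5 - 4*p^4 - 8*p^3 + 2*p^2 - p - 3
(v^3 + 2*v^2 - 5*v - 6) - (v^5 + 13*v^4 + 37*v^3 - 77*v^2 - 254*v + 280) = -v^5 - 13*v^4 - 36*v^3 + 79*v^2 + 249*v - 286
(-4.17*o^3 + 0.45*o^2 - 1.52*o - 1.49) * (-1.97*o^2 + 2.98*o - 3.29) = 8.2149*o^5 - 13.3131*o^4 + 18.0547*o^3 - 3.0748*o^2 + 0.5606*o + 4.9021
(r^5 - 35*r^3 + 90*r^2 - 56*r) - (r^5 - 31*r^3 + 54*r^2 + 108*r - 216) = -4*r^3 + 36*r^2 - 164*r + 216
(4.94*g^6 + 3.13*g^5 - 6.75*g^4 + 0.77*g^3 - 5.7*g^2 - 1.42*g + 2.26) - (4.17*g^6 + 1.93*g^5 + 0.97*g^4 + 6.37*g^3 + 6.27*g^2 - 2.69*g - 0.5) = 0.77*g^6 + 1.2*g^5 - 7.72*g^4 - 5.6*g^3 - 11.97*g^2 + 1.27*g + 2.76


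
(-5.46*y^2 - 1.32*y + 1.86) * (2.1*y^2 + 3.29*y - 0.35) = -11.466*y^4 - 20.7354*y^3 + 1.4742*y^2 + 6.5814*y - 0.651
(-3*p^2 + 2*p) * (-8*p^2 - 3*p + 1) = 24*p^4 - 7*p^3 - 9*p^2 + 2*p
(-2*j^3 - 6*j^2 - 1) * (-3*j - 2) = 6*j^4 + 22*j^3 + 12*j^2 + 3*j + 2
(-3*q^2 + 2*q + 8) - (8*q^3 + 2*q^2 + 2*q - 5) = -8*q^3 - 5*q^2 + 13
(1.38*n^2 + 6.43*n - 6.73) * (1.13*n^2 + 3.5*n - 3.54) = 1.5594*n^4 + 12.0959*n^3 + 10.0149*n^2 - 46.3172*n + 23.8242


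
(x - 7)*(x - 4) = x^2 - 11*x + 28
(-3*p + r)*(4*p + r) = -12*p^2 + p*r + r^2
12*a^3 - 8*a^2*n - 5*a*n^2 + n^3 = (-6*a + n)*(-a + n)*(2*a + n)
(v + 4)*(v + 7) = v^2 + 11*v + 28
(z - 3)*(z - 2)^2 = z^3 - 7*z^2 + 16*z - 12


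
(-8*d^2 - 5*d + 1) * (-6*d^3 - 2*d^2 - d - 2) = 48*d^5 + 46*d^4 + 12*d^3 + 19*d^2 + 9*d - 2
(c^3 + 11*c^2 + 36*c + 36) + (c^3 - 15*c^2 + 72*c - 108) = 2*c^3 - 4*c^2 + 108*c - 72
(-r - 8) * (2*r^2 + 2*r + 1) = -2*r^3 - 18*r^2 - 17*r - 8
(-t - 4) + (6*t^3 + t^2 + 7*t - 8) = 6*t^3 + t^2 + 6*t - 12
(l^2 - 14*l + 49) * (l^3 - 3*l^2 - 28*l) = l^5 - 17*l^4 + 63*l^3 + 245*l^2 - 1372*l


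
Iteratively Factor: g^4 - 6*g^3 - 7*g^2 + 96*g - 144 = (g - 4)*(g^3 - 2*g^2 - 15*g + 36) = (g - 4)*(g - 3)*(g^2 + g - 12) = (g - 4)*(g - 3)*(g + 4)*(g - 3)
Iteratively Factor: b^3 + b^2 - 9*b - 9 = (b - 3)*(b^2 + 4*b + 3) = (b - 3)*(b + 1)*(b + 3)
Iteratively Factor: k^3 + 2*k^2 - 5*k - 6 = (k + 1)*(k^2 + k - 6) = (k - 2)*(k + 1)*(k + 3)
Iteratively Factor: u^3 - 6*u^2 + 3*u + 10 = (u - 5)*(u^2 - u - 2) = (u - 5)*(u + 1)*(u - 2)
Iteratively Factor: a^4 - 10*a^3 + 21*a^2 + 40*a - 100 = (a - 5)*(a^3 - 5*a^2 - 4*a + 20) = (a - 5)*(a + 2)*(a^2 - 7*a + 10) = (a - 5)*(a - 2)*(a + 2)*(a - 5)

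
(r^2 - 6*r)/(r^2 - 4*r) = (r - 6)/(r - 4)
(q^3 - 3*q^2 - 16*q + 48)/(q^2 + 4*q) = q - 7 + 12/q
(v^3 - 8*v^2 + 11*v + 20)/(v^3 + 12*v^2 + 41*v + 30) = (v^2 - 9*v + 20)/(v^2 + 11*v + 30)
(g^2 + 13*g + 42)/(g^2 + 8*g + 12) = (g + 7)/(g + 2)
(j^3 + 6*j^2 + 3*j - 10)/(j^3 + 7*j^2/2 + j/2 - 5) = 2*(j + 5)/(2*j + 5)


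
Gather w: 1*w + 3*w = 4*w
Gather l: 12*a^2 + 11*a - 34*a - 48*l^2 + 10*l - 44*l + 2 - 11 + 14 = 12*a^2 - 23*a - 48*l^2 - 34*l + 5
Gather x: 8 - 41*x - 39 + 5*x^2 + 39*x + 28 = 5*x^2 - 2*x - 3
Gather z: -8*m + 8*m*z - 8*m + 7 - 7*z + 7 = -16*m + z*(8*m - 7) + 14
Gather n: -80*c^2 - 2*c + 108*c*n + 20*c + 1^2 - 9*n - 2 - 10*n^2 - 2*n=-80*c^2 + 18*c - 10*n^2 + n*(108*c - 11) - 1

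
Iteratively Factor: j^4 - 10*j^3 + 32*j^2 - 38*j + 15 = (j - 1)*(j^3 - 9*j^2 + 23*j - 15) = (j - 3)*(j - 1)*(j^2 - 6*j + 5) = (j - 3)*(j - 1)^2*(j - 5)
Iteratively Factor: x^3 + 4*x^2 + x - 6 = (x - 1)*(x^2 + 5*x + 6) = (x - 1)*(x + 2)*(x + 3)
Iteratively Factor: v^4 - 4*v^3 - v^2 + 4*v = (v)*(v^3 - 4*v^2 - v + 4) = v*(v - 4)*(v^2 - 1) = v*(v - 4)*(v - 1)*(v + 1)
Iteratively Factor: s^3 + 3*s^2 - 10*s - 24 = (s + 4)*(s^2 - s - 6) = (s + 2)*(s + 4)*(s - 3)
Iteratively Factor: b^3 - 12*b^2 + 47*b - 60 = (b - 3)*(b^2 - 9*b + 20) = (b - 5)*(b - 3)*(b - 4)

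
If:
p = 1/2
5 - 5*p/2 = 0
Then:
No Solution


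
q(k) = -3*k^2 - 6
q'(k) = -6*k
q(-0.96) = -8.76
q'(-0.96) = 5.76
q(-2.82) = -29.86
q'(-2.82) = 16.92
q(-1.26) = -10.76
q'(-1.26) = 7.56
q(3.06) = -34.09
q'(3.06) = -18.36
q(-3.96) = -53.04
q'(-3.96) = 23.76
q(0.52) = -6.81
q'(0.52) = -3.12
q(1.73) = -14.98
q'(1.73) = -10.38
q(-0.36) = -6.39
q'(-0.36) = 2.16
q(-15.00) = -681.00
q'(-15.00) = 90.00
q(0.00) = -6.00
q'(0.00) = 0.00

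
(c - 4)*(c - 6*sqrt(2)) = c^2 - 6*sqrt(2)*c - 4*c + 24*sqrt(2)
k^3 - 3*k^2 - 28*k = k*(k - 7)*(k + 4)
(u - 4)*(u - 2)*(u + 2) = u^3 - 4*u^2 - 4*u + 16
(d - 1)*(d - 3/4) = d^2 - 7*d/4 + 3/4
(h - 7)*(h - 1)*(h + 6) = h^3 - 2*h^2 - 41*h + 42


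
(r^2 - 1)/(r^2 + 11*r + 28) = (r^2 - 1)/(r^2 + 11*r + 28)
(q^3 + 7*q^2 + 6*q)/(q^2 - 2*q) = (q^2 + 7*q + 6)/(q - 2)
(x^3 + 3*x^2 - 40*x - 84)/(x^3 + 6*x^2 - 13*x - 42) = (x - 6)/(x - 3)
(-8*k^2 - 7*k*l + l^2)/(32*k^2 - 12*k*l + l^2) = (-k - l)/(4*k - l)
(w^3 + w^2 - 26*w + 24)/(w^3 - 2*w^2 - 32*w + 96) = (w - 1)/(w - 4)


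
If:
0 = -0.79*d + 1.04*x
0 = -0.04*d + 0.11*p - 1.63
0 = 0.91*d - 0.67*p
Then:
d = 14.90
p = 20.24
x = 11.32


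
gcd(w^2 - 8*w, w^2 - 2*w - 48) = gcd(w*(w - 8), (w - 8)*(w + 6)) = w - 8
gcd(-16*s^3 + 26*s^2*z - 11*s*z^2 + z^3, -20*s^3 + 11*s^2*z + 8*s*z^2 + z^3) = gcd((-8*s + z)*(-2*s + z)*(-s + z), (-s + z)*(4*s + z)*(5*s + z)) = -s + z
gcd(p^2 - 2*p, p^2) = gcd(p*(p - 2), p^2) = p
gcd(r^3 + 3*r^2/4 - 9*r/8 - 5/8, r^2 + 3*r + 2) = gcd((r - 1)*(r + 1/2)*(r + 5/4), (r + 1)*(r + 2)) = 1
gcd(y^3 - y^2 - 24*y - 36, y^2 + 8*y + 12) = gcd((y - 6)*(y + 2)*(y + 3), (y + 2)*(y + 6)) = y + 2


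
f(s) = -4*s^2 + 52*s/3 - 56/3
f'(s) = 52/3 - 8*s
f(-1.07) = -41.79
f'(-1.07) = 25.89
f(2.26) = 0.08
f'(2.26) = -0.75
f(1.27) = -3.10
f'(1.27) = 7.17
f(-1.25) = -46.58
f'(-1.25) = 27.33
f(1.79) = -0.46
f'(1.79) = 3.01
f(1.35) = -2.56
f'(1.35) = 6.53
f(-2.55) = -88.88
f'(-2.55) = 37.73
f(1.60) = -1.17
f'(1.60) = 4.53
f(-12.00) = -802.67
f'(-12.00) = 113.33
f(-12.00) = -802.67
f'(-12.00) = 113.33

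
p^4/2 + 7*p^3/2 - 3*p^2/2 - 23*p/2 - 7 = (p/2 + 1/2)*(p - 2)*(p + 1)*(p + 7)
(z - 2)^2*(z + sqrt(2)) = z^3 - 4*z^2 + sqrt(2)*z^2 - 4*sqrt(2)*z + 4*z + 4*sqrt(2)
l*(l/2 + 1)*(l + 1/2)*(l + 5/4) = l^4/2 + 15*l^3/8 + 33*l^2/16 + 5*l/8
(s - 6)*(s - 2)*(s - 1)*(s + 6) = s^4 - 3*s^3 - 34*s^2 + 108*s - 72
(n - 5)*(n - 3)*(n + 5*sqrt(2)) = n^3 - 8*n^2 + 5*sqrt(2)*n^2 - 40*sqrt(2)*n + 15*n + 75*sqrt(2)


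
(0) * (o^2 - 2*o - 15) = 0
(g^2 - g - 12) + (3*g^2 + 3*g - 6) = 4*g^2 + 2*g - 18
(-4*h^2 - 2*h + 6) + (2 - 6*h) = -4*h^2 - 8*h + 8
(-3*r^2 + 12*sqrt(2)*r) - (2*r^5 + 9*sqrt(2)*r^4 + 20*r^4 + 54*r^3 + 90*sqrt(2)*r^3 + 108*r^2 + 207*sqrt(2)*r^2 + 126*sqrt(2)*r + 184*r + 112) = -2*r^5 - 20*r^4 - 9*sqrt(2)*r^4 - 90*sqrt(2)*r^3 - 54*r^3 - 207*sqrt(2)*r^2 - 111*r^2 - 184*r - 114*sqrt(2)*r - 112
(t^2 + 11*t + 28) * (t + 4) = t^3 + 15*t^2 + 72*t + 112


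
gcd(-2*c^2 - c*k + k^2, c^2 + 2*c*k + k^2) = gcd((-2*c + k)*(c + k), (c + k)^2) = c + k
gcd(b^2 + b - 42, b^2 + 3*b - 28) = b + 7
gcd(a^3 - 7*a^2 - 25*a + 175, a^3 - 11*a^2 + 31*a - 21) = a - 7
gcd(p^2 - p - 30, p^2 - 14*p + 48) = p - 6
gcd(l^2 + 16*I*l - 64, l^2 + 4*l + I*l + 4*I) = 1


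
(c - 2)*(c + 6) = c^2 + 4*c - 12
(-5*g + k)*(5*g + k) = -25*g^2 + k^2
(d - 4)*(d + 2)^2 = d^3 - 12*d - 16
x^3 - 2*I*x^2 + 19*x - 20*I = (x - 5*I)*(x - I)*(x + 4*I)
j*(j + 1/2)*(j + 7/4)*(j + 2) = j^4 + 17*j^3/4 + 43*j^2/8 + 7*j/4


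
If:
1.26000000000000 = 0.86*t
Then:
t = 1.47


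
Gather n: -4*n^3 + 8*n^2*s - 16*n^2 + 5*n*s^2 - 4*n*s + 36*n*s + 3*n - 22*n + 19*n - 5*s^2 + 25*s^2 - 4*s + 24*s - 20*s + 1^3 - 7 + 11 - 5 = -4*n^3 + n^2*(8*s - 16) + n*(5*s^2 + 32*s) + 20*s^2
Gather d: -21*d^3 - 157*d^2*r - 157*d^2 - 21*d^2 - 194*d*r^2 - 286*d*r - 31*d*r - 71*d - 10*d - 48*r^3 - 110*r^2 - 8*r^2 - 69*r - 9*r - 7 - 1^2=-21*d^3 + d^2*(-157*r - 178) + d*(-194*r^2 - 317*r - 81) - 48*r^3 - 118*r^2 - 78*r - 8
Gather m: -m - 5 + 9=4 - m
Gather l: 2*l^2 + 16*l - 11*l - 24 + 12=2*l^2 + 5*l - 12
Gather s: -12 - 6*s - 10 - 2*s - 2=-8*s - 24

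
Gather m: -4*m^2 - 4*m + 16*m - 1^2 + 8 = -4*m^2 + 12*m + 7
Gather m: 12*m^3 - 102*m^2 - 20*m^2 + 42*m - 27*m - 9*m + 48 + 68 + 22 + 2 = 12*m^3 - 122*m^2 + 6*m + 140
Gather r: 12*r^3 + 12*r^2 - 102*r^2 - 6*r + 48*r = 12*r^3 - 90*r^2 + 42*r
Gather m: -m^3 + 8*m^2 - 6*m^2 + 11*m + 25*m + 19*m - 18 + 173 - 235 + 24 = -m^3 + 2*m^2 + 55*m - 56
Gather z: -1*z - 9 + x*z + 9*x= 9*x + z*(x - 1) - 9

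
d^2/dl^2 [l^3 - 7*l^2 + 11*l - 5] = 6*l - 14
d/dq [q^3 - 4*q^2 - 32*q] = 3*q^2 - 8*q - 32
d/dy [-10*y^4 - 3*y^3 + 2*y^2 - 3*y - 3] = -40*y^3 - 9*y^2 + 4*y - 3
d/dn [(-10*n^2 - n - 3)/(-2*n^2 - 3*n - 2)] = 7*(4*n^2 + 4*n - 1)/(4*n^4 + 12*n^3 + 17*n^2 + 12*n + 4)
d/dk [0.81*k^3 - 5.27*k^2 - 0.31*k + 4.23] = 2.43*k^2 - 10.54*k - 0.31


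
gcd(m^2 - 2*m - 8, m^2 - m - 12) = m - 4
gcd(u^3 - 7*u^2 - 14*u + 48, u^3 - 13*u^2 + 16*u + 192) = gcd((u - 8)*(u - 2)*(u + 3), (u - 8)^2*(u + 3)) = u^2 - 5*u - 24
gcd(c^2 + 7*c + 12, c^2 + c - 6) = c + 3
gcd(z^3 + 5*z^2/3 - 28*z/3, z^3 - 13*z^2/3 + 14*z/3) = z^2 - 7*z/3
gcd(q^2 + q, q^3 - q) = q^2 + q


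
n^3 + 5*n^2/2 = n^2*(n + 5/2)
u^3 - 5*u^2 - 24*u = u*(u - 8)*(u + 3)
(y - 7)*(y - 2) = y^2 - 9*y + 14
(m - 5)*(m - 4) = m^2 - 9*m + 20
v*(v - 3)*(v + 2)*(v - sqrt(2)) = v^4 - sqrt(2)*v^3 - v^3 - 6*v^2 + sqrt(2)*v^2 + 6*sqrt(2)*v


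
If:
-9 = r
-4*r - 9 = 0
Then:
No Solution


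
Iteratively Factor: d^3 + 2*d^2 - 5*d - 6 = (d + 1)*(d^2 + d - 6) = (d - 2)*(d + 1)*(d + 3)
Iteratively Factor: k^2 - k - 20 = (k + 4)*(k - 5)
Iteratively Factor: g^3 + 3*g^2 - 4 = (g + 2)*(g^2 + g - 2) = (g - 1)*(g + 2)*(g + 2)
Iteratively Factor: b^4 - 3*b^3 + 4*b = (b - 2)*(b^3 - b^2 - 2*b) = (b - 2)*(b + 1)*(b^2 - 2*b) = b*(b - 2)*(b + 1)*(b - 2)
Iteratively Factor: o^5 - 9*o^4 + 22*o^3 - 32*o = (o + 1)*(o^4 - 10*o^3 + 32*o^2 - 32*o) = o*(o + 1)*(o^3 - 10*o^2 + 32*o - 32) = o*(o - 4)*(o + 1)*(o^2 - 6*o + 8) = o*(o - 4)^2*(o + 1)*(o - 2)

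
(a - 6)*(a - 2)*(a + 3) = a^3 - 5*a^2 - 12*a + 36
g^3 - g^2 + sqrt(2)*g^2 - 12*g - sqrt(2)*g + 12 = (g - 1)*(g - 2*sqrt(2))*(g + 3*sqrt(2))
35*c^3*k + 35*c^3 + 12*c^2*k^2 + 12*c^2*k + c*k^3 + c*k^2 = (5*c + k)*(7*c + k)*(c*k + c)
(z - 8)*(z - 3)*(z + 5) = z^3 - 6*z^2 - 31*z + 120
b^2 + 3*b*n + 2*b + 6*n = (b + 2)*(b + 3*n)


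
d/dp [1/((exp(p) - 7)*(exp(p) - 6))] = (13 - 2*exp(p))*exp(p)/(exp(4*p) - 26*exp(3*p) + 253*exp(2*p) - 1092*exp(p) + 1764)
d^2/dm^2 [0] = 0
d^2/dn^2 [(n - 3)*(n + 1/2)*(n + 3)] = 6*n + 1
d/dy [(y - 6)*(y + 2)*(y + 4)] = 3*y^2 - 28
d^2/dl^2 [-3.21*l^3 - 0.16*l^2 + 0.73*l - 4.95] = -19.26*l - 0.32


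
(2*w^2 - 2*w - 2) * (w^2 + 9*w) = 2*w^4 + 16*w^3 - 20*w^2 - 18*w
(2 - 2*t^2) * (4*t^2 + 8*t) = -8*t^4 - 16*t^3 + 8*t^2 + 16*t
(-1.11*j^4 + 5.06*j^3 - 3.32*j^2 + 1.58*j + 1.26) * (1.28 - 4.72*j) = 5.2392*j^5 - 25.304*j^4 + 22.1472*j^3 - 11.7072*j^2 - 3.9248*j + 1.6128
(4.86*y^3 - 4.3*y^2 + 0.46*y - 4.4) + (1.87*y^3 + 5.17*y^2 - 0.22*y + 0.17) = 6.73*y^3 + 0.87*y^2 + 0.24*y - 4.23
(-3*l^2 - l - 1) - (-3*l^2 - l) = -1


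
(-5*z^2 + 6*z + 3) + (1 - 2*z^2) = -7*z^2 + 6*z + 4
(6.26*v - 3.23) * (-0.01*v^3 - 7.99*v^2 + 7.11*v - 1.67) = -0.0626*v^4 - 49.9851*v^3 + 70.3163*v^2 - 33.4195*v + 5.3941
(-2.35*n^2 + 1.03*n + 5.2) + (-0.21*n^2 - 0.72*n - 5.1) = -2.56*n^2 + 0.31*n + 0.100000000000001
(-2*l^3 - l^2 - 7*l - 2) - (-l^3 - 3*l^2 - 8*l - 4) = -l^3 + 2*l^2 + l + 2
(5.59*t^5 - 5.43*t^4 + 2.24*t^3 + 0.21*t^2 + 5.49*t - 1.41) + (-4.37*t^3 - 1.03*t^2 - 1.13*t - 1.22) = 5.59*t^5 - 5.43*t^4 - 2.13*t^3 - 0.82*t^2 + 4.36*t - 2.63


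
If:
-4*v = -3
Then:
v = 3/4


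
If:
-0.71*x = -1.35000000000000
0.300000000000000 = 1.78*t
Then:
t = 0.17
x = 1.90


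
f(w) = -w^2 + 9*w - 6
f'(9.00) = -9.00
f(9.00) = -6.00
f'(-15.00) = 39.00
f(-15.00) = -366.00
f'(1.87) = 5.26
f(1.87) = 7.33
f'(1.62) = 5.76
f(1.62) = 5.96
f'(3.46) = 2.08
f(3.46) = 13.17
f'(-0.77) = 10.54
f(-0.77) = -13.52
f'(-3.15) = 15.30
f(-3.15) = -44.27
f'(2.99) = 3.02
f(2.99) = 11.97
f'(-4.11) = 17.22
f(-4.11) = -59.88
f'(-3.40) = 15.80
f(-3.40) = -48.16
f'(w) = 9 - 2*w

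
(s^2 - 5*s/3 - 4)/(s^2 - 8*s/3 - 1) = (3*s + 4)/(3*s + 1)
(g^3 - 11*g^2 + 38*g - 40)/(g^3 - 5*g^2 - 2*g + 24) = (g^2 - 7*g + 10)/(g^2 - g - 6)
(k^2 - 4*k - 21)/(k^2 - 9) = (k - 7)/(k - 3)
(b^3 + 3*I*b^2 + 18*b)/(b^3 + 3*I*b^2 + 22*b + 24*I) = b*(b - 3*I)/(b^2 - 3*I*b + 4)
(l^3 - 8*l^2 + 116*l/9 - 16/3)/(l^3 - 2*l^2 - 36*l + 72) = (l^2 - 2*l + 8/9)/(l^2 + 4*l - 12)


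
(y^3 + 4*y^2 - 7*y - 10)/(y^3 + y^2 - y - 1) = (y^2 + 3*y - 10)/(y^2 - 1)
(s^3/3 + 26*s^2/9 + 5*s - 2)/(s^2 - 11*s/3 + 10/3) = (3*s^3 + 26*s^2 + 45*s - 18)/(3*(3*s^2 - 11*s + 10))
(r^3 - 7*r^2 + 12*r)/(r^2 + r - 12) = r*(r - 4)/(r + 4)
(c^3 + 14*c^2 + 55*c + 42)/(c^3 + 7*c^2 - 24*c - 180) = (c^2 + 8*c + 7)/(c^2 + c - 30)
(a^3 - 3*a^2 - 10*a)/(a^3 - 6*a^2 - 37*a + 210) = a*(a + 2)/(a^2 - a - 42)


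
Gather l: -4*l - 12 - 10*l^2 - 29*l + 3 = -10*l^2 - 33*l - 9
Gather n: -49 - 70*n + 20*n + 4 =-50*n - 45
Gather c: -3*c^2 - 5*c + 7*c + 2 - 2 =-3*c^2 + 2*c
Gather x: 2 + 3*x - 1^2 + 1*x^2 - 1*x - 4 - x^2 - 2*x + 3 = 0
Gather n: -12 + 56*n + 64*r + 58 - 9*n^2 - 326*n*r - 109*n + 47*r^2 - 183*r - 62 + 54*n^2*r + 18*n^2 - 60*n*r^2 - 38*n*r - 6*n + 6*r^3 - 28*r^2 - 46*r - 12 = n^2*(54*r + 9) + n*(-60*r^2 - 364*r - 59) + 6*r^3 + 19*r^2 - 165*r - 28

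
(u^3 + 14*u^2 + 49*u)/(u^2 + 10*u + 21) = u*(u + 7)/(u + 3)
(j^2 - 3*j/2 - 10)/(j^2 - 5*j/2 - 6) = (2*j + 5)/(2*j + 3)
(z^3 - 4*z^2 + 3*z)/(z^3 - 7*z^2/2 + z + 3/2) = 2*z/(2*z + 1)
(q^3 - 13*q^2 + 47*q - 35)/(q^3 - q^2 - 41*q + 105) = (q^2 - 8*q + 7)/(q^2 + 4*q - 21)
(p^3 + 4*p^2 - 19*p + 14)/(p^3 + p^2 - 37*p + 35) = (p - 2)/(p - 5)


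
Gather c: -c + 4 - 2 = 2 - c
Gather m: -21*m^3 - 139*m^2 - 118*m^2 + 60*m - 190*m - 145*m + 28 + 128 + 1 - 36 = -21*m^3 - 257*m^2 - 275*m + 121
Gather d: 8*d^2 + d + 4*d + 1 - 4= 8*d^2 + 5*d - 3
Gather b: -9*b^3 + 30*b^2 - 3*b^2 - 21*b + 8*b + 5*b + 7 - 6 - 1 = -9*b^3 + 27*b^2 - 8*b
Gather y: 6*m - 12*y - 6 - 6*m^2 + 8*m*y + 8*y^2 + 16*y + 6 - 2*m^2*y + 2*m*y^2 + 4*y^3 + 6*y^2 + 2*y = -6*m^2 + 6*m + 4*y^3 + y^2*(2*m + 14) + y*(-2*m^2 + 8*m + 6)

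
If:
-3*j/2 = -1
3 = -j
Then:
No Solution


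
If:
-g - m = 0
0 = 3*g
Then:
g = 0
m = 0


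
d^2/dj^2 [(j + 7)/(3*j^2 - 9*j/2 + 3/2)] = 4*((j + 7)*(4*j - 3)^2 - (6*j + 11)*(2*j^2 - 3*j + 1))/(3*(2*j^2 - 3*j + 1)^3)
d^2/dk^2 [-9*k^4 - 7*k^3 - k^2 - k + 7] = -108*k^2 - 42*k - 2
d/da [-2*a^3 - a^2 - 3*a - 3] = -6*a^2 - 2*a - 3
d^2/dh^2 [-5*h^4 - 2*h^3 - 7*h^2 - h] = -60*h^2 - 12*h - 14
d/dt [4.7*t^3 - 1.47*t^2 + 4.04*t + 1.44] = 14.1*t^2 - 2.94*t + 4.04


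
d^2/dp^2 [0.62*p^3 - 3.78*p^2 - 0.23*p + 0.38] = 3.72*p - 7.56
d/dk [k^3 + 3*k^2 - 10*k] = 3*k^2 + 6*k - 10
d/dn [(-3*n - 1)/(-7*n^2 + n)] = (-21*n^2 - 14*n + 1)/(n^2*(49*n^2 - 14*n + 1))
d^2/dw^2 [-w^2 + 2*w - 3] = -2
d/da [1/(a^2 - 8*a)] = 2*(4 - a)/(a^2*(a - 8)^2)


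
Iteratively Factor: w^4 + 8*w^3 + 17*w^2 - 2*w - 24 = (w + 2)*(w^3 + 6*w^2 + 5*w - 12) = (w + 2)*(w + 4)*(w^2 + 2*w - 3) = (w - 1)*(w + 2)*(w + 4)*(w + 3)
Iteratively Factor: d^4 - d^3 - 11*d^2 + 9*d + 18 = (d + 1)*(d^3 - 2*d^2 - 9*d + 18) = (d - 3)*(d + 1)*(d^2 + d - 6) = (d - 3)*(d + 1)*(d + 3)*(d - 2)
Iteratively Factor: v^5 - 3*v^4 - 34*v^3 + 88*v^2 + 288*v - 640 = (v - 5)*(v^4 + 2*v^3 - 24*v^2 - 32*v + 128) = (v - 5)*(v + 4)*(v^3 - 2*v^2 - 16*v + 32) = (v - 5)*(v - 4)*(v + 4)*(v^2 + 2*v - 8) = (v - 5)*(v - 4)*(v - 2)*(v + 4)*(v + 4)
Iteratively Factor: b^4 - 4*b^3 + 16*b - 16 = (b - 2)*(b^3 - 2*b^2 - 4*b + 8) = (b - 2)^2*(b^2 - 4) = (b - 2)^3*(b + 2)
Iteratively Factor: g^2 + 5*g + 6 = (g + 2)*(g + 3)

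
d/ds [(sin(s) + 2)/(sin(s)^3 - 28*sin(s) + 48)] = (-2*sin(s)^3 - 6*sin(s)^2 + 104)*cos(s)/(sin(s)^3 - 28*sin(s) + 48)^2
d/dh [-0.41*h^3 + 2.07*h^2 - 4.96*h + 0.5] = -1.23*h^2 + 4.14*h - 4.96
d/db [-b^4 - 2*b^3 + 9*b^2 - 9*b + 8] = -4*b^3 - 6*b^2 + 18*b - 9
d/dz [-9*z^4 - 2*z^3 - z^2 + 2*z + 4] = -36*z^3 - 6*z^2 - 2*z + 2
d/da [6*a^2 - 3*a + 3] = 12*a - 3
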